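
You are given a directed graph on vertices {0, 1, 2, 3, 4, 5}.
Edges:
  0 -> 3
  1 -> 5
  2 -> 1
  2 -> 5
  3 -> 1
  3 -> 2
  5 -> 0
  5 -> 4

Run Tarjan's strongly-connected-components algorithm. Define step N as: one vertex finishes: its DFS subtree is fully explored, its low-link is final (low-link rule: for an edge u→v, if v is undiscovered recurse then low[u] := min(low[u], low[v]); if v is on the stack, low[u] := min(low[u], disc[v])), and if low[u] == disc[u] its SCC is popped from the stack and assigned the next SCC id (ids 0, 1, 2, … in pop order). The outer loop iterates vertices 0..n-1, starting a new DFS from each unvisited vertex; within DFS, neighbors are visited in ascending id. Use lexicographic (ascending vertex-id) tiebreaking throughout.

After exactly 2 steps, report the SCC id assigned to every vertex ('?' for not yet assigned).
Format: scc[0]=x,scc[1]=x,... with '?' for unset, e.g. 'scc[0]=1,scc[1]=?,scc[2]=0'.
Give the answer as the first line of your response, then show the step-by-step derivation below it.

scc[0]=?,scc[1]=?,scc[2]=?,scc[3]=?,scc[4]=0,scc[5]=?

step 1: low=(low[0]=0,low[1]=2,low[2]=?,low[3]=1,low[4]=4,low[5]=0); scc=(scc[0]=?,scc[1]=?,scc[2]=?,scc[3]=?,scc[4]=0,scc[5]=?)
step 2: low=(low[0]=0,low[1]=2,low[2]=?,low[3]=1,low[4]=4,low[5]=0); scc=(scc[0]=?,scc[1]=?,scc[2]=?,scc[3]=?,scc[4]=0,scc[5]=?)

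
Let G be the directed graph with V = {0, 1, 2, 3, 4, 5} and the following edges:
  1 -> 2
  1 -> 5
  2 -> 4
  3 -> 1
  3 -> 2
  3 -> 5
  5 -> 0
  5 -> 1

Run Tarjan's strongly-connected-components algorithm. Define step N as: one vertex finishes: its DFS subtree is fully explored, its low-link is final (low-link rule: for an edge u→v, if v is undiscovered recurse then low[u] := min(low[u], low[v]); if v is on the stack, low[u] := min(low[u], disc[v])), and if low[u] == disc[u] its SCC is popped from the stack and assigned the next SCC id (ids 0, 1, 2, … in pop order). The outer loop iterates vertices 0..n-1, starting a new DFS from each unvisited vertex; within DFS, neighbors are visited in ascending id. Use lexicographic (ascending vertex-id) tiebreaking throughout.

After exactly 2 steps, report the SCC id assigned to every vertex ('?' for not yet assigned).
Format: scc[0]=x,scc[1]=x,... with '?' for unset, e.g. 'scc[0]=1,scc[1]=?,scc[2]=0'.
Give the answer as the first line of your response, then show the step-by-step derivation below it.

scc[0]=0,scc[1]=?,scc[2]=?,scc[3]=?,scc[4]=1,scc[5]=?

step 1: low=(low[0]=0,low[1]=?,low[2]=?,low[3]=?,low[4]=?,low[5]=?); scc=(scc[0]=0,scc[1]=?,scc[2]=?,scc[3]=?,scc[4]=?,scc[5]=?)
step 2: low=(low[0]=0,low[1]=1,low[2]=2,low[3]=?,low[4]=3,low[5]=?); scc=(scc[0]=0,scc[1]=?,scc[2]=?,scc[3]=?,scc[4]=1,scc[5]=?)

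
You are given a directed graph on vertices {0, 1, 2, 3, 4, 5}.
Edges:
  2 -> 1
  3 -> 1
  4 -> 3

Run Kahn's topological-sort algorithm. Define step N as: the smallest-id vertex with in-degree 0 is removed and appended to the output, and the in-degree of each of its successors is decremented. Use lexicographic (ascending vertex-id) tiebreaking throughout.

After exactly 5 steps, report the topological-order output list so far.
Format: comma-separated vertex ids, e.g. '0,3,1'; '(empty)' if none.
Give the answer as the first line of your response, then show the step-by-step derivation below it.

0,2,4,3,1

step 1: output 0; order=[0]; indeg=(0,2,0,1,0,0)
step 2: output 2; order=[0,2]; indeg=(0,1,0,1,0,0)
step 3: output 4; order=[0,2,4]; indeg=(0,1,0,0,0,0)
step 4: output 3; order=[0,2,4,3]; indeg=(0,0,0,0,0,0)
step 5: output 1; order=[0,2,4,3,1]; indeg=(0,0,0,0,0,0)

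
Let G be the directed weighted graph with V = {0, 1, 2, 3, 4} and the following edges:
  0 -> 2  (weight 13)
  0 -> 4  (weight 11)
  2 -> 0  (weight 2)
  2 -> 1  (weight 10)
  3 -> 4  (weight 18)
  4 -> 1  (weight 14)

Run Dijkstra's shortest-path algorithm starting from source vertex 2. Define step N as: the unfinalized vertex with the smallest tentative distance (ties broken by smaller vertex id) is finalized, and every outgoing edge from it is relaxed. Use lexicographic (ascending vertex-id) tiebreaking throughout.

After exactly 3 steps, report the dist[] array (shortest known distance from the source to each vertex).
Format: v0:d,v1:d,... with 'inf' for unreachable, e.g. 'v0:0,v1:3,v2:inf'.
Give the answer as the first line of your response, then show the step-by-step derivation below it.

v0:2,v1:10,v2:0,v3:inf,v4:13

step 1: dist = v0:2,v1:10,v2:0,v3:inf,v4:inf
step 2: dist = v0:2,v1:10,v2:0,v3:inf,v4:13
step 3: dist = v0:2,v1:10,v2:0,v3:inf,v4:13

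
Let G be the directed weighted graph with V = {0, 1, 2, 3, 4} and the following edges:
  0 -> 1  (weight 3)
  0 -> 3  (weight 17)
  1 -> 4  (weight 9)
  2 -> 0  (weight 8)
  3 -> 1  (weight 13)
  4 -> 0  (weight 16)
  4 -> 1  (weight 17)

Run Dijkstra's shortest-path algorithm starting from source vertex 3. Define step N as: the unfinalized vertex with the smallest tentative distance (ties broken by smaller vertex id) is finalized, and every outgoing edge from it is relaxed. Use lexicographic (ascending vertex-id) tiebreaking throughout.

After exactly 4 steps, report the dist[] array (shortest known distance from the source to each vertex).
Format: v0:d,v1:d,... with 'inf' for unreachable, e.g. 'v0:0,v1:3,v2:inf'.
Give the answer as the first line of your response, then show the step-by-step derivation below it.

v0:38,v1:13,v2:inf,v3:0,v4:22

step 1: dist = v0:inf,v1:13,v2:inf,v3:0,v4:inf
step 2: dist = v0:inf,v1:13,v2:inf,v3:0,v4:22
step 3: dist = v0:38,v1:13,v2:inf,v3:0,v4:22
step 4: dist = v0:38,v1:13,v2:inf,v3:0,v4:22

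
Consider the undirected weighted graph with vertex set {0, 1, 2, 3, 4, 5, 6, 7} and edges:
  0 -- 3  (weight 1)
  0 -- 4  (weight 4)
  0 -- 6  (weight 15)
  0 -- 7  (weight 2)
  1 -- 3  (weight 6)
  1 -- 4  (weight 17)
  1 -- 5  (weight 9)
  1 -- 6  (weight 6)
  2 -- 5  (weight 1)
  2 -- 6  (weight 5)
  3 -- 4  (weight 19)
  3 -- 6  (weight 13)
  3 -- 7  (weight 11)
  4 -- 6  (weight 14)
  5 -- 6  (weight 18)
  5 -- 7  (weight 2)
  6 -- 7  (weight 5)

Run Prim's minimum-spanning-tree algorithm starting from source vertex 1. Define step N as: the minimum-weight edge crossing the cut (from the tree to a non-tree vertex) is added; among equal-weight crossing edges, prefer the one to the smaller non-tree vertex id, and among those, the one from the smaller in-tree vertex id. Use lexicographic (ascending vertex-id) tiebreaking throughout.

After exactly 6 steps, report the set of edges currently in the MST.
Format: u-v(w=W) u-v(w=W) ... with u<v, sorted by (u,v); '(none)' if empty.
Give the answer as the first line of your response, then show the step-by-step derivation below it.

0-3(w=1) 0-4(w=4) 0-7(w=2) 1-3(w=6) 2-5(w=1) 5-7(w=2)

step 1: add edge 1-3 (w=6); MST = {1-3(w=6)}
step 2: add edge 0-3 (w=1); MST = {0-3(w=1) 1-3(w=6)}
step 3: add edge 0-7 (w=2); MST = {0-3(w=1) 0-7(w=2) 1-3(w=6)}
step 4: add edge 5-7 (w=2); MST = {0-3(w=1) 0-7(w=2) 1-3(w=6) 5-7(w=2)}
step 5: add edge 2-5 (w=1); MST = {0-3(w=1) 0-7(w=2) 1-3(w=6) 2-5(w=1) 5-7(w=2)}
step 6: add edge 0-4 (w=4); MST = {0-3(w=1) 0-4(w=4) 0-7(w=2) 1-3(w=6) 2-5(w=1) 5-7(w=2)}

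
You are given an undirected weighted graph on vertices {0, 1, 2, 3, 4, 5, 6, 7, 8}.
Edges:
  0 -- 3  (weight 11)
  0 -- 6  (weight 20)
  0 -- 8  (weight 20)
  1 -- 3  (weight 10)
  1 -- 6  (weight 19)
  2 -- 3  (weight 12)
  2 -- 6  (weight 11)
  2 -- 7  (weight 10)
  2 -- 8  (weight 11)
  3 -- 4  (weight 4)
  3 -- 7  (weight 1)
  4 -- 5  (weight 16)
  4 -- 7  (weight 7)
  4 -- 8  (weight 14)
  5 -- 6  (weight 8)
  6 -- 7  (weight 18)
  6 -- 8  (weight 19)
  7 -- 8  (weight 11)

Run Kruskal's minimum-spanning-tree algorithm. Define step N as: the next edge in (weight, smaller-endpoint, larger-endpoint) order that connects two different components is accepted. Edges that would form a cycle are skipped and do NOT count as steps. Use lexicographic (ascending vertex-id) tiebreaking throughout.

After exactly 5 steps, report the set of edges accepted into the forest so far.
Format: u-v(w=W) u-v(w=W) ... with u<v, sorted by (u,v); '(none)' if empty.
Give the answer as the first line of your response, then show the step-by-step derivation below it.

1-3(w=10) 2-7(w=10) 3-4(w=4) 3-7(w=1) 5-6(w=8)

step 1: add edge 3-7 (w=1); MST = {3-7(w=1)}
step 2: add edge 3-4 (w=4); MST = {3-4(w=4) 3-7(w=1)}
step 3: add edge 5-6 (w=8); MST = {3-4(w=4) 3-7(w=1) 5-6(w=8)}
step 4: add edge 1-3 (w=10); MST = {1-3(w=10) 3-4(w=4) 3-7(w=1) 5-6(w=8)}
step 5: add edge 2-7 (w=10); MST = {1-3(w=10) 2-7(w=10) 3-4(w=4) 3-7(w=1) 5-6(w=8)}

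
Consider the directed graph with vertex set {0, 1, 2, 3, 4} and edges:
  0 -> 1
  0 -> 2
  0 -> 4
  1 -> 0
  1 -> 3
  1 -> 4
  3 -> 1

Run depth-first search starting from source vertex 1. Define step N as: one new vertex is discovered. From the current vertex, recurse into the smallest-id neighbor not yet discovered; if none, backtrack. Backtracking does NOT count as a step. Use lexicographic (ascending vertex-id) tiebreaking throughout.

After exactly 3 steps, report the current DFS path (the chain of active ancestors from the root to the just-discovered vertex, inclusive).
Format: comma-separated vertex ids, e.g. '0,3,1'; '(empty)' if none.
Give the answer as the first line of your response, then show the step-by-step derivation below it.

1,0,2

step 1: discover 1; path=1; order=1
step 2: discover 0; path=1>0; order=1,0
step 3: discover 2; path=1>0>2; order=1,0,2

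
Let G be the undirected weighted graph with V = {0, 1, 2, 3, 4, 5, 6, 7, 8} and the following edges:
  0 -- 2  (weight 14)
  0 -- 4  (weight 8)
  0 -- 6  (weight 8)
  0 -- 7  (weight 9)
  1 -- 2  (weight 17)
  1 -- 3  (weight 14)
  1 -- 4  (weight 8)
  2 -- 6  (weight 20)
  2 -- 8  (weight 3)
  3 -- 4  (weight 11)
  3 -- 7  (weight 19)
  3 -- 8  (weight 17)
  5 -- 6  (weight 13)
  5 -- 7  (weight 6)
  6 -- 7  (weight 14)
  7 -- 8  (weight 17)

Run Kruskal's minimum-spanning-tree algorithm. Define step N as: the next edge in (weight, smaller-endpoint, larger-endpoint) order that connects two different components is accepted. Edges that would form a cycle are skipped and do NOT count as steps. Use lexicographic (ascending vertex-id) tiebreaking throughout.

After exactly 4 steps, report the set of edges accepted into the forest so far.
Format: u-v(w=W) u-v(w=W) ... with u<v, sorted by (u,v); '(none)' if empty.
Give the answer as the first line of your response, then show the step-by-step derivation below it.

0-4(w=8) 0-6(w=8) 2-8(w=3) 5-7(w=6)

step 1: add edge 2-8 (w=3); MST = {2-8(w=3)}
step 2: add edge 5-7 (w=6); MST = {2-8(w=3) 5-7(w=6)}
step 3: add edge 0-4 (w=8); MST = {0-4(w=8) 2-8(w=3) 5-7(w=6)}
step 4: add edge 0-6 (w=8); MST = {0-4(w=8) 0-6(w=8) 2-8(w=3) 5-7(w=6)}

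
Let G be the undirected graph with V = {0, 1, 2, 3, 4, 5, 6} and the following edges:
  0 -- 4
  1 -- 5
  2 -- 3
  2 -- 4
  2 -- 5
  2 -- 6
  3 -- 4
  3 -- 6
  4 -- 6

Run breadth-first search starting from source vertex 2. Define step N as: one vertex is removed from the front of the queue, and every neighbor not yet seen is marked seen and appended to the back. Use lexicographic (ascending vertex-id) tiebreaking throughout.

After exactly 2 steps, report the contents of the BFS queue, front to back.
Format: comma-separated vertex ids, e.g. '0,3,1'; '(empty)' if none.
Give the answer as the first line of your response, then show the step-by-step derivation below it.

4,5,6

step 1: dequeue 2; queue=[3,4,5,6]; order=2
step 2: dequeue 3; queue=[4,5,6]; order=2,3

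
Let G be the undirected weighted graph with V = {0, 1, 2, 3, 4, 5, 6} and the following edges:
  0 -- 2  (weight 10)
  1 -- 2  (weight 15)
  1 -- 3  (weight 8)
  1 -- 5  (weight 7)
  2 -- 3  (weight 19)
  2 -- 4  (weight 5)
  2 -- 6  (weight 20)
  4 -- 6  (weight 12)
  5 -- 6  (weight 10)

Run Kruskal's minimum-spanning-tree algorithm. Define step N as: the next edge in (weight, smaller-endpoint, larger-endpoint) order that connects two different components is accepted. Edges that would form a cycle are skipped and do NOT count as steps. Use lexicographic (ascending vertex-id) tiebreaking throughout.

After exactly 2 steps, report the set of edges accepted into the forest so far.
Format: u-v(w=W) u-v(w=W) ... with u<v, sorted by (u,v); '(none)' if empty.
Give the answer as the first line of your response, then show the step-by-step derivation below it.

1-5(w=7) 2-4(w=5)

step 1: add edge 2-4 (w=5); MST = {2-4(w=5)}
step 2: add edge 1-5 (w=7); MST = {1-5(w=7) 2-4(w=5)}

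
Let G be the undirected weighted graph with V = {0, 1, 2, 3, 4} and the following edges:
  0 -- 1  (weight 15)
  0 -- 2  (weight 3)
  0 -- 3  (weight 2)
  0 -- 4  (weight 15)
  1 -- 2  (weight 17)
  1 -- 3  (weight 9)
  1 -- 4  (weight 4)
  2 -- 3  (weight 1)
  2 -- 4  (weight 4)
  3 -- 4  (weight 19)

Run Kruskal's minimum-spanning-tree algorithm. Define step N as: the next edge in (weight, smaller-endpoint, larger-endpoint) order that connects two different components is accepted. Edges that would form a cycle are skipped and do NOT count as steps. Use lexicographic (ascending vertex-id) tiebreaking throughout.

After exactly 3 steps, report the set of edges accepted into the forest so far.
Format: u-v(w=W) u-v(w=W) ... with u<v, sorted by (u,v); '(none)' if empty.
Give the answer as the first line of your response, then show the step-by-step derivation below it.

0-3(w=2) 1-4(w=4) 2-3(w=1)

step 1: add edge 2-3 (w=1); MST = {2-3(w=1)}
step 2: add edge 0-3 (w=2); MST = {0-3(w=2) 2-3(w=1)}
step 3: add edge 1-4 (w=4); MST = {0-3(w=2) 1-4(w=4) 2-3(w=1)}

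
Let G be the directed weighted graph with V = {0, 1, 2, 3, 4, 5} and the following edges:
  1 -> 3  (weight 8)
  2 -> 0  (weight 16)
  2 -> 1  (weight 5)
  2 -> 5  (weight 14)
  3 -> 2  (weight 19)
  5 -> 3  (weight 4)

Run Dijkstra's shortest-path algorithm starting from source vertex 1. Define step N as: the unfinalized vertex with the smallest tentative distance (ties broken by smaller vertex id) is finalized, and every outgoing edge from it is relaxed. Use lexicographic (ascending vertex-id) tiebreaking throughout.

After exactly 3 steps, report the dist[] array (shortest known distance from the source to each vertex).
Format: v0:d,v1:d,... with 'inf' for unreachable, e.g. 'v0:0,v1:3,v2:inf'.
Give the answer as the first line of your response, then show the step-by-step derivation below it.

v0:43,v1:0,v2:27,v3:8,v4:inf,v5:41

step 1: dist = v0:inf,v1:0,v2:inf,v3:8,v4:inf,v5:inf
step 2: dist = v0:inf,v1:0,v2:27,v3:8,v4:inf,v5:inf
step 3: dist = v0:43,v1:0,v2:27,v3:8,v4:inf,v5:41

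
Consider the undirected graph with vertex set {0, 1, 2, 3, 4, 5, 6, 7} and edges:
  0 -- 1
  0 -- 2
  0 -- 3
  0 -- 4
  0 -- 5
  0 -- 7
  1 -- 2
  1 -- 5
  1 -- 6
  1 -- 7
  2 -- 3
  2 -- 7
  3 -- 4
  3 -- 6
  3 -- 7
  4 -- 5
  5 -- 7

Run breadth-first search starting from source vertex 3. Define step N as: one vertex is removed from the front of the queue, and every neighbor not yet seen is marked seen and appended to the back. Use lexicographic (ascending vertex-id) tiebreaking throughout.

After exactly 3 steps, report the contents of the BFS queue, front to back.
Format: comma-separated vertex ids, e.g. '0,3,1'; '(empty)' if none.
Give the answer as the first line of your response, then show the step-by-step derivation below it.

4,6,7,1,5

step 1: dequeue 3; queue=[0,2,4,6,7]; order=3
step 2: dequeue 0; queue=[2,4,6,7,1,5]; order=3,0
step 3: dequeue 2; queue=[4,6,7,1,5]; order=3,0,2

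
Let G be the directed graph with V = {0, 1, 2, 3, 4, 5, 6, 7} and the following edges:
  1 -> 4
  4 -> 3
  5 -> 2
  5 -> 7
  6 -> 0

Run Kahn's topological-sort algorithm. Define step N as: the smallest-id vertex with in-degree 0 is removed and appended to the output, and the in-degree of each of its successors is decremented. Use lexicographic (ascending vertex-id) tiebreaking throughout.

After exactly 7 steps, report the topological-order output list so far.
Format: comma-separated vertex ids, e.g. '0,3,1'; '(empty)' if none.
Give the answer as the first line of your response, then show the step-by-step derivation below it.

1,4,3,5,2,6,0

step 1: output 1; order=[1]; indeg=(1,0,1,1,0,0,0,1)
step 2: output 4; order=[1,4]; indeg=(1,0,1,0,0,0,0,1)
step 3: output 3; order=[1,4,3]; indeg=(1,0,1,0,0,0,0,1)
step 4: output 5; order=[1,4,3,5]; indeg=(1,0,0,0,0,0,0,0)
step 5: output 2; order=[1,4,3,5,2]; indeg=(1,0,0,0,0,0,0,0)
step 6: output 6; order=[1,4,3,5,2,6]; indeg=(0,0,0,0,0,0,0,0)
step 7: output 0; order=[1,4,3,5,2,6,0]; indeg=(0,0,0,0,0,0,0,0)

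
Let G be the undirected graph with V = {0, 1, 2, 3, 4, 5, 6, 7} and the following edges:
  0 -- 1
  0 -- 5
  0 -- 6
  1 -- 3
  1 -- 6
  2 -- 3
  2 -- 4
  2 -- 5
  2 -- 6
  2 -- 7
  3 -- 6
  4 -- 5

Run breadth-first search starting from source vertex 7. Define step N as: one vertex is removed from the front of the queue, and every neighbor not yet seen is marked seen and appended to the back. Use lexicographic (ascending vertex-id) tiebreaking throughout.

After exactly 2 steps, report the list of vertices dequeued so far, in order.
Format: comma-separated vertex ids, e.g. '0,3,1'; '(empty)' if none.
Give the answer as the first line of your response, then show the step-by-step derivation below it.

7,2

step 1: dequeue 7; queue=[2]; order=7
step 2: dequeue 2; queue=[3,4,5,6]; order=7,2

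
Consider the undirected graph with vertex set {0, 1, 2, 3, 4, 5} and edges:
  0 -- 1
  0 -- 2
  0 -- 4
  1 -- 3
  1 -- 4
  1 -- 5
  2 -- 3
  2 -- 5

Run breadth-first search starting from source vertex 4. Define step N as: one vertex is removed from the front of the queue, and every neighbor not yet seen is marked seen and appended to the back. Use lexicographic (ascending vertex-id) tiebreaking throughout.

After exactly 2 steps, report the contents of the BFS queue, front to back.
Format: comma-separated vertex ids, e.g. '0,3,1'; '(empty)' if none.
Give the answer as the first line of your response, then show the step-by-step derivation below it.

1,2

step 1: dequeue 4; queue=[0,1]; order=4
step 2: dequeue 0; queue=[1,2]; order=4,0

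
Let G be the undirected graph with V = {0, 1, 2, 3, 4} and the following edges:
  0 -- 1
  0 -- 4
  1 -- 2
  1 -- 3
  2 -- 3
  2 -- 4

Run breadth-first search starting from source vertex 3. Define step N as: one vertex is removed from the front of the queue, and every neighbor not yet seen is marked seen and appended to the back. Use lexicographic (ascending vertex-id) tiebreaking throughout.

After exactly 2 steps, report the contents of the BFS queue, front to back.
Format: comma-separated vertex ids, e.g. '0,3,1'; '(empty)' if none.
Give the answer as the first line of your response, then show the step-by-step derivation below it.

2,0

step 1: dequeue 3; queue=[1,2]; order=3
step 2: dequeue 1; queue=[2,0]; order=3,1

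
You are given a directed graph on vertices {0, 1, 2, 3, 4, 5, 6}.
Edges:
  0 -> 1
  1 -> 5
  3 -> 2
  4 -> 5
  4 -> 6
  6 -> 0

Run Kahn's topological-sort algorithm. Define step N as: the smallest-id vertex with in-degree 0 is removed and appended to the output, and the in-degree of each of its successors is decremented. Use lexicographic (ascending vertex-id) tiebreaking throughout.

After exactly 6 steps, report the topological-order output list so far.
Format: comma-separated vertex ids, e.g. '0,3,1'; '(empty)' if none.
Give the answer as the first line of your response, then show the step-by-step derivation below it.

3,2,4,6,0,1

step 1: output 3; order=[3]; indeg=(1,1,0,0,0,2,1)
step 2: output 2; order=[3,2]; indeg=(1,1,0,0,0,2,1)
step 3: output 4; order=[3,2,4]; indeg=(1,1,0,0,0,1,0)
step 4: output 6; order=[3,2,4,6]; indeg=(0,1,0,0,0,1,0)
step 5: output 0; order=[3,2,4,6,0]; indeg=(0,0,0,0,0,1,0)
step 6: output 1; order=[3,2,4,6,0,1]; indeg=(0,0,0,0,0,0,0)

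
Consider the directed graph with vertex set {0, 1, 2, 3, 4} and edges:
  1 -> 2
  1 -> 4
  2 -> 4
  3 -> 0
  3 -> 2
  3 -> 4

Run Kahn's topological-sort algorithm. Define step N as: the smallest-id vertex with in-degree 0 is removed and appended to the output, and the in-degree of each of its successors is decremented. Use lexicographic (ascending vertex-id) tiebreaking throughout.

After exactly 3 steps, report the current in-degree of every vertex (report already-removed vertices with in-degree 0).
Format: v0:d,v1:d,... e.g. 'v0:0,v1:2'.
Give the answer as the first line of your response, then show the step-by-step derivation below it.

v0:0,v1:0,v2:0,v3:0,v4:1

step 1: output 1; order=[1]; indeg=(1,0,1,0,2)
step 2: output 3; order=[1,3]; indeg=(0,0,0,0,1)
step 3: output 0; order=[1,3,0]; indeg=(0,0,0,0,1)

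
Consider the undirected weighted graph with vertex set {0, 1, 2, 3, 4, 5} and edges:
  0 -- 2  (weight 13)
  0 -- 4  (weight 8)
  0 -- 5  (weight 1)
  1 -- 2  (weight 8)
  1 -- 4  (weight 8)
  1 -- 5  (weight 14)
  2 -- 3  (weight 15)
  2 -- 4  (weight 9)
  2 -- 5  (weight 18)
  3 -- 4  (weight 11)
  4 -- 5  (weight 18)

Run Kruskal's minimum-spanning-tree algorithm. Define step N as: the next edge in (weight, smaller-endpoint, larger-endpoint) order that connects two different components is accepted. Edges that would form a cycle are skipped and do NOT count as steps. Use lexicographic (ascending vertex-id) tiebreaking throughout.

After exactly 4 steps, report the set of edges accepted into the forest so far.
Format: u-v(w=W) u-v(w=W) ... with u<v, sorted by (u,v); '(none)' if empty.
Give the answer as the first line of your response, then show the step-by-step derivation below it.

0-4(w=8) 0-5(w=1) 1-2(w=8) 1-4(w=8)

step 1: add edge 0-5 (w=1); MST = {0-5(w=1)}
step 2: add edge 0-4 (w=8); MST = {0-4(w=8) 0-5(w=1)}
step 3: add edge 1-2 (w=8); MST = {0-4(w=8) 0-5(w=1) 1-2(w=8)}
step 4: add edge 1-4 (w=8); MST = {0-4(w=8) 0-5(w=1) 1-2(w=8) 1-4(w=8)}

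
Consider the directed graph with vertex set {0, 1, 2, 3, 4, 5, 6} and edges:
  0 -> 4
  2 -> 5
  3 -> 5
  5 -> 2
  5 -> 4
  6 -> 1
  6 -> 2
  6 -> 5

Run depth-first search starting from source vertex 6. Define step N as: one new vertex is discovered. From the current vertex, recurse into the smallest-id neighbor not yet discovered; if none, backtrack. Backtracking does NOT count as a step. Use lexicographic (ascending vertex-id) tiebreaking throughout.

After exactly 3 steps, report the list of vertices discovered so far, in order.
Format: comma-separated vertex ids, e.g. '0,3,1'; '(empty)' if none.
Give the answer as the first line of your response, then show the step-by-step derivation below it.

6,1,2

step 1: discover 6; path=6; order=6
step 2: discover 1; path=6>1; order=6,1
step 3: discover 2; path=6>2; order=6,1,2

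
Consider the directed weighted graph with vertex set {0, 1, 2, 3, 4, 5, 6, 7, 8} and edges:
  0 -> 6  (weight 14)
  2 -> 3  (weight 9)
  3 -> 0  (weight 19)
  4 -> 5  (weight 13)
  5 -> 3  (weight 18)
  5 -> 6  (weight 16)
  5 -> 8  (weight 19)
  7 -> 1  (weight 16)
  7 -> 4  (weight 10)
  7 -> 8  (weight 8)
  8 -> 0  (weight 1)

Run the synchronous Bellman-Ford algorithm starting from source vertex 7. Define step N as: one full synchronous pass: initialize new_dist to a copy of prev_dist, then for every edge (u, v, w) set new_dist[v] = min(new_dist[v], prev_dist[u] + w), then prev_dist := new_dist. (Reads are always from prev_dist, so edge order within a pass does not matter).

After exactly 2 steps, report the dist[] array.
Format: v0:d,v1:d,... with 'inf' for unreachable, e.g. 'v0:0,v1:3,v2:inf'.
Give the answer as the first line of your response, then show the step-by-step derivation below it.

v0:9,v1:16,v2:inf,v3:inf,v4:10,v5:23,v6:inf,v7:0,v8:8

step 1: dist = v0:inf,v1:16,v2:inf,v3:inf,v4:10,v5:inf,v6:inf,v7:0,v8:8
step 2: dist = v0:9,v1:16,v2:inf,v3:inf,v4:10,v5:23,v6:inf,v7:0,v8:8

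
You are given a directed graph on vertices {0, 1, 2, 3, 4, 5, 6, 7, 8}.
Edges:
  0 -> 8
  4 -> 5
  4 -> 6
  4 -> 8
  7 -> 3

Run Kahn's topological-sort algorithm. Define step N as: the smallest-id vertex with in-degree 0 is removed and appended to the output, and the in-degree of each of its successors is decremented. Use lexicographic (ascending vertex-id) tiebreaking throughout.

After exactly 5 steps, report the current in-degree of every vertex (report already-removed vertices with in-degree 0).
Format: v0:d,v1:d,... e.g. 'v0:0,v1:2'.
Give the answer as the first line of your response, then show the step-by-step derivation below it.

v0:0,v1:0,v2:0,v3:1,v4:0,v5:0,v6:0,v7:0,v8:0

step 1: output 0; order=[0]; indeg=(0,0,0,1,0,1,1,0,1)
step 2: output 1; order=[0,1]; indeg=(0,0,0,1,0,1,1,0,1)
step 3: output 2; order=[0,1,2]; indeg=(0,0,0,1,0,1,1,0,1)
step 4: output 4; order=[0,1,2,4]; indeg=(0,0,0,1,0,0,0,0,0)
step 5: output 5; order=[0,1,2,4,5]; indeg=(0,0,0,1,0,0,0,0,0)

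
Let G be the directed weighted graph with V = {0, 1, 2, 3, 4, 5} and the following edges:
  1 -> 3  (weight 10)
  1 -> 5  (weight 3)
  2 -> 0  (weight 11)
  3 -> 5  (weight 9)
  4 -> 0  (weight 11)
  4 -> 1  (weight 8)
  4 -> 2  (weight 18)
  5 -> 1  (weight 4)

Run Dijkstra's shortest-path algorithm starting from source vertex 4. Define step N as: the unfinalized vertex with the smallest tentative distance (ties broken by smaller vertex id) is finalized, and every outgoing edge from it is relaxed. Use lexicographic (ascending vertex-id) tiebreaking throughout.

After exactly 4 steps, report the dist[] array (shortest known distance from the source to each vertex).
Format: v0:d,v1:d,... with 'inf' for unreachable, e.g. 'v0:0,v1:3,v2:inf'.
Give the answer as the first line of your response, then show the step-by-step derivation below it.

v0:11,v1:8,v2:18,v3:18,v4:0,v5:11

step 1: dist = v0:11,v1:8,v2:18,v3:inf,v4:0,v5:inf
step 2: dist = v0:11,v1:8,v2:18,v3:18,v4:0,v5:11
step 3: dist = v0:11,v1:8,v2:18,v3:18,v4:0,v5:11
step 4: dist = v0:11,v1:8,v2:18,v3:18,v4:0,v5:11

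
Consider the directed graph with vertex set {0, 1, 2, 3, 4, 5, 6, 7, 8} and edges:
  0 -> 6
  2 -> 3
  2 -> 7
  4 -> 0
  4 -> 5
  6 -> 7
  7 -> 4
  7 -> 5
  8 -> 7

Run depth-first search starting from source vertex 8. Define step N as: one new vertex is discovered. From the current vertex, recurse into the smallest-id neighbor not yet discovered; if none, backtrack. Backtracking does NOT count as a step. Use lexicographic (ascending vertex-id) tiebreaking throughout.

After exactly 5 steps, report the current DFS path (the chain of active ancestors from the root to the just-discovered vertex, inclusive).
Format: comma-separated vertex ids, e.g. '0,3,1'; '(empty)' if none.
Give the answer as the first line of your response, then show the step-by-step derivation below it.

8,7,4,0,6

step 1: discover 8; path=8; order=8
step 2: discover 7; path=8>7; order=8,7
step 3: discover 4; path=8>7>4; order=8,7,4
step 4: discover 0; path=8>7>4>0; order=8,7,4,0
step 5: discover 6; path=8>7>4>0>6; order=8,7,4,0,6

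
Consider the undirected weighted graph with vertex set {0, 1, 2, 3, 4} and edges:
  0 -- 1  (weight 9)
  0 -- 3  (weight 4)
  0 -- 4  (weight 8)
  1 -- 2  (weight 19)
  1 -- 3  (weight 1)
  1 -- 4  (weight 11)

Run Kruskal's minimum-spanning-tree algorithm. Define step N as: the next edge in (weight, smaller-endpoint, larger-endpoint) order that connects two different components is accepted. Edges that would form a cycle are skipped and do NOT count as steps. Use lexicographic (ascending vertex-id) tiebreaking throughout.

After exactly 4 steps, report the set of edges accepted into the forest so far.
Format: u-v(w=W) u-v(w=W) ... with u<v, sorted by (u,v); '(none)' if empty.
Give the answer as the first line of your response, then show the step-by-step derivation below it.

0-3(w=4) 0-4(w=8) 1-2(w=19) 1-3(w=1)

step 1: add edge 1-3 (w=1); MST = {1-3(w=1)}
step 2: add edge 0-3 (w=4); MST = {0-3(w=4) 1-3(w=1)}
step 3: add edge 0-4 (w=8); MST = {0-3(w=4) 0-4(w=8) 1-3(w=1)}
step 4: add edge 1-2 (w=19); MST = {0-3(w=4) 0-4(w=8) 1-2(w=19) 1-3(w=1)}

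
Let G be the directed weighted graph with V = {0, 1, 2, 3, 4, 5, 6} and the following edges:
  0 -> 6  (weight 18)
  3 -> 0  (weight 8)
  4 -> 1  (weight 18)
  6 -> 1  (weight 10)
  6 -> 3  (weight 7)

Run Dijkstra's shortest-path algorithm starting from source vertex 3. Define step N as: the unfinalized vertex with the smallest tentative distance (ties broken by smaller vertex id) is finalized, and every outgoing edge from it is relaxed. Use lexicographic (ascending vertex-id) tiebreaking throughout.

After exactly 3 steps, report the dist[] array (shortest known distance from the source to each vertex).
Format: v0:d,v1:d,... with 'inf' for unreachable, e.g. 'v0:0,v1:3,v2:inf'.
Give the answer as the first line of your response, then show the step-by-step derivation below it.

v0:8,v1:36,v2:inf,v3:0,v4:inf,v5:inf,v6:26

step 1: dist = v0:8,v1:inf,v2:inf,v3:0,v4:inf,v5:inf,v6:inf
step 2: dist = v0:8,v1:inf,v2:inf,v3:0,v4:inf,v5:inf,v6:26
step 3: dist = v0:8,v1:36,v2:inf,v3:0,v4:inf,v5:inf,v6:26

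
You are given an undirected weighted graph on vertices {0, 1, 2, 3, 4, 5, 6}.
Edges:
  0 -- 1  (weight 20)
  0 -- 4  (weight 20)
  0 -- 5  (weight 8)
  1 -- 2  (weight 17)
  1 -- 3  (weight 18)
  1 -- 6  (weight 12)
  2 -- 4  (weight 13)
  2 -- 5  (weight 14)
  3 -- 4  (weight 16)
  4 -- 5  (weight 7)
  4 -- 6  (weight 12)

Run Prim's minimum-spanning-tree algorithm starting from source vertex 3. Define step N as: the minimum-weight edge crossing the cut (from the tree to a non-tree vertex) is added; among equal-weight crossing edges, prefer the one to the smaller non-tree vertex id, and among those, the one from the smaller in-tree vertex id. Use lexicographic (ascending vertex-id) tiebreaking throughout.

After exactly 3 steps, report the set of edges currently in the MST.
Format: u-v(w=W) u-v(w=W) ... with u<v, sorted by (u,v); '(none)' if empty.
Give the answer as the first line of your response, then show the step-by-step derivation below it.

0-5(w=8) 3-4(w=16) 4-5(w=7)

step 1: add edge 3-4 (w=16); MST = {3-4(w=16)}
step 2: add edge 4-5 (w=7); MST = {3-4(w=16) 4-5(w=7)}
step 3: add edge 0-5 (w=8); MST = {0-5(w=8) 3-4(w=16) 4-5(w=7)}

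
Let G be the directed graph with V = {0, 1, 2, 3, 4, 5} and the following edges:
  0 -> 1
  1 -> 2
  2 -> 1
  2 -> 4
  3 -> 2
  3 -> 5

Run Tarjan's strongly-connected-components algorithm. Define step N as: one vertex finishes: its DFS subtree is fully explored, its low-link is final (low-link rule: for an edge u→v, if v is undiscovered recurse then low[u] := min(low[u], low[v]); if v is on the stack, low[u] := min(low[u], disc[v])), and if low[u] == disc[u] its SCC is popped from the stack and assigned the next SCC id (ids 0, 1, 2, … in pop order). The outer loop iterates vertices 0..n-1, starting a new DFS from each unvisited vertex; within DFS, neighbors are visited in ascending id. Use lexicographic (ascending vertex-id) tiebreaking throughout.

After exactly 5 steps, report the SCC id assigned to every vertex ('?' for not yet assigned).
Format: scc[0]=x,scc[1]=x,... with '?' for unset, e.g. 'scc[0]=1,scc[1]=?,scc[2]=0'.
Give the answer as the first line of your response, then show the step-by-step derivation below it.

scc[0]=2,scc[1]=1,scc[2]=1,scc[3]=?,scc[4]=0,scc[5]=3

step 1: low=(low[0]=0,low[1]=1,low[2]=1,low[3]=?,low[4]=3,low[5]=?); scc=(scc[0]=?,scc[1]=?,scc[2]=?,scc[3]=?,scc[4]=0,scc[5]=?)
step 2: low=(low[0]=0,low[1]=1,low[2]=1,low[3]=?,low[4]=3,low[5]=?); scc=(scc[0]=?,scc[1]=?,scc[2]=?,scc[3]=?,scc[4]=0,scc[5]=?)
step 3: low=(low[0]=0,low[1]=1,low[2]=1,low[3]=?,low[4]=3,low[5]=?); scc=(scc[0]=?,scc[1]=1,scc[2]=1,scc[3]=?,scc[4]=0,scc[5]=?)
step 4: low=(low[0]=0,low[1]=1,low[2]=1,low[3]=?,low[4]=3,low[5]=?); scc=(scc[0]=2,scc[1]=1,scc[2]=1,scc[3]=?,scc[4]=0,scc[5]=?)
step 5: low=(low[0]=0,low[1]=1,low[2]=1,low[3]=4,low[4]=3,low[5]=5); scc=(scc[0]=2,scc[1]=1,scc[2]=1,scc[3]=?,scc[4]=0,scc[5]=3)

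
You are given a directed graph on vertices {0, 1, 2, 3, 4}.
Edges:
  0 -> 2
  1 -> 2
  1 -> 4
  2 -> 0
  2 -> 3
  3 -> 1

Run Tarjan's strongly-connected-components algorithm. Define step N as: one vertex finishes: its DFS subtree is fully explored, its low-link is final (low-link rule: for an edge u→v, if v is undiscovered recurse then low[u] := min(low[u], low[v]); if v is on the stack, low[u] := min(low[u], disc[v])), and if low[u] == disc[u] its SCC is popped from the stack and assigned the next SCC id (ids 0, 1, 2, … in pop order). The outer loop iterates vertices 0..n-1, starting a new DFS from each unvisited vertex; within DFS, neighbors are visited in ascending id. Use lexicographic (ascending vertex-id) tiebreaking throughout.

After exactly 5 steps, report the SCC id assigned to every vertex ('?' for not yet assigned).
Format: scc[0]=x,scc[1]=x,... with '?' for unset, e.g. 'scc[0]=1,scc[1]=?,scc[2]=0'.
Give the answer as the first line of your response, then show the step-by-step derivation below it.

scc[0]=1,scc[1]=1,scc[2]=1,scc[3]=1,scc[4]=0

step 1: low=(low[0]=0,low[1]=1,low[2]=0,low[3]=2,low[4]=4); scc=(scc[0]=?,scc[1]=?,scc[2]=?,scc[3]=?,scc[4]=0)
step 2: low=(low[0]=0,low[1]=1,low[2]=0,low[3]=2,low[4]=4); scc=(scc[0]=?,scc[1]=?,scc[2]=?,scc[3]=?,scc[4]=0)
step 3: low=(low[0]=0,low[1]=1,low[2]=0,low[3]=1,low[4]=4); scc=(scc[0]=?,scc[1]=?,scc[2]=?,scc[3]=?,scc[4]=0)
step 4: low=(low[0]=0,low[1]=1,low[2]=0,low[3]=1,low[4]=4); scc=(scc[0]=?,scc[1]=?,scc[2]=?,scc[3]=?,scc[4]=0)
step 5: low=(low[0]=0,low[1]=1,low[2]=0,low[3]=1,low[4]=4); scc=(scc[0]=1,scc[1]=1,scc[2]=1,scc[3]=1,scc[4]=0)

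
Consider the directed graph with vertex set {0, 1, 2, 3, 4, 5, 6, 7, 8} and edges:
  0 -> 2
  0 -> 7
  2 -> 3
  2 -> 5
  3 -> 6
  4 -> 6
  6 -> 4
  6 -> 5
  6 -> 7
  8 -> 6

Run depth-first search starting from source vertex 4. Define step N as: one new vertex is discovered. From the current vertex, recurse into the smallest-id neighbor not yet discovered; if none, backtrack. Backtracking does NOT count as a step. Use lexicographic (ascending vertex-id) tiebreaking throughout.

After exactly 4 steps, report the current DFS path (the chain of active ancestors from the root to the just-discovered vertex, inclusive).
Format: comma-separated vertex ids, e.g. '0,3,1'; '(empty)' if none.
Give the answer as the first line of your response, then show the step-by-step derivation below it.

4,6,7

step 1: discover 4; path=4; order=4
step 2: discover 6; path=4>6; order=4,6
step 3: discover 5; path=4>6>5; order=4,6,5
step 4: discover 7; path=4>6>7; order=4,6,5,7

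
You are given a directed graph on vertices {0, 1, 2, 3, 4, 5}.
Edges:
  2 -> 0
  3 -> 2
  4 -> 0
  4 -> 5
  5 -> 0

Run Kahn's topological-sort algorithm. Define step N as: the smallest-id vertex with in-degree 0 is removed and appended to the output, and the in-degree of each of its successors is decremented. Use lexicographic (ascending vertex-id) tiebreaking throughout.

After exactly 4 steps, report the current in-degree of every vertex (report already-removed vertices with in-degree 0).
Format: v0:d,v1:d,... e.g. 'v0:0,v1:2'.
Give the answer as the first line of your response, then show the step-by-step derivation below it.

v0:1,v1:0,v2:0,v3:0,v4:0,v5:0

step 1: output 1; order=[1]; indeg=(3,0,1,0,0,1)
step 2: output 3; order=[1,3]; indeg=(3,0,0,0,0,1)
step 3: output 2; order=[1,3,2]; indeg=(2,0,0,0,0,1)
step 4: output 4; order=[1,3,2,4]; indeg=(1,0,0,0,0,0)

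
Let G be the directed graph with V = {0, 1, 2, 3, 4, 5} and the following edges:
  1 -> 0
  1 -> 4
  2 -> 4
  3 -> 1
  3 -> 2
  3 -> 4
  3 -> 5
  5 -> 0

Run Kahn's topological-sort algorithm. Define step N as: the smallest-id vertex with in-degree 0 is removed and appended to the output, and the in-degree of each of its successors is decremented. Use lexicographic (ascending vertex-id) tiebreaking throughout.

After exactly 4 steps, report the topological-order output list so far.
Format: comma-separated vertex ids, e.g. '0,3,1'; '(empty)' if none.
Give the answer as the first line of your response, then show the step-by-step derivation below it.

3,1,2,4

step 1: output 3; order=[3]; indeg=(2,0,0,0,2,0)
step 2: output 1; order=[3,1]; indeg=(1,0,0,0,1,0)
step 3: output 2; order=[3,1,2]; indeg=(1,0,0,0,0,0)
step 4: output 4; order=[3,1,2,4]; indeg=(1,0,0,0,0,0)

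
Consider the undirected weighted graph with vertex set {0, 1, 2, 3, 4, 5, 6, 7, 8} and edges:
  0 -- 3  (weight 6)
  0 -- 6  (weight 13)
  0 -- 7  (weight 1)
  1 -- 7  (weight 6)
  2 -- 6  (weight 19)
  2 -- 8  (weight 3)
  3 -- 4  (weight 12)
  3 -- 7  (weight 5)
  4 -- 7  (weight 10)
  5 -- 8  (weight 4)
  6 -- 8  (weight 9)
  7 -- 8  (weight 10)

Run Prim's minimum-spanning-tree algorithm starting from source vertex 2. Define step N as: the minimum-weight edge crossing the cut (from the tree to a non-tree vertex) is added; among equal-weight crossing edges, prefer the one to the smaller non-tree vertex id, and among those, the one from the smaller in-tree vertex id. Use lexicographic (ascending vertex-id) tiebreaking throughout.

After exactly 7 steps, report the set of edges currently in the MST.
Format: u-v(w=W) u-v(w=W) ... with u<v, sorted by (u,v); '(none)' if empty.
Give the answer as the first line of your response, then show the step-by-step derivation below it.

0-7(w=1) 1-7(w=6) 2-8(w=3) 3-7(w=5) 5-8(w=4) 6-8(w=9) 7-8(w=10)

step 1: add edge 2-8 (w=3); MST = {2-8(w=3)}
step 2: add edge 5-8 (w=4); MST = {2-8(w=3) 5-8(w=4)}
step 3: add edge 6-8 (w=9); MST = {2-8(w=3) 5-8(w=4) 6-8(w=9)}
step 4: add edge 7-8 (w=10); MST = {2-8(w=3) 5-8(w=4) 6-8(w=9) 7-8(w=10)}
step 5: add edge 0-7 (w=1); MST = {0-7(w=1) 2-8(w=3) 5-8(w=4) 6-8(w=9) 7-8(w=10)}
step 6: add edge 3-7 (w=5); MST = {0-7(w=1) 2-8(w=3) 3-7(w=5) 5-8(w=4) 6-8(w=9) 7-8(w=10)}
step 7: add edge 1-7 (w=6); MST = {0-7(w=1) 1-7(w=6) 2-8(w=3) 3-7(w=5) 5-8(w=4) 6-8(w=9) 7-8(w=10)}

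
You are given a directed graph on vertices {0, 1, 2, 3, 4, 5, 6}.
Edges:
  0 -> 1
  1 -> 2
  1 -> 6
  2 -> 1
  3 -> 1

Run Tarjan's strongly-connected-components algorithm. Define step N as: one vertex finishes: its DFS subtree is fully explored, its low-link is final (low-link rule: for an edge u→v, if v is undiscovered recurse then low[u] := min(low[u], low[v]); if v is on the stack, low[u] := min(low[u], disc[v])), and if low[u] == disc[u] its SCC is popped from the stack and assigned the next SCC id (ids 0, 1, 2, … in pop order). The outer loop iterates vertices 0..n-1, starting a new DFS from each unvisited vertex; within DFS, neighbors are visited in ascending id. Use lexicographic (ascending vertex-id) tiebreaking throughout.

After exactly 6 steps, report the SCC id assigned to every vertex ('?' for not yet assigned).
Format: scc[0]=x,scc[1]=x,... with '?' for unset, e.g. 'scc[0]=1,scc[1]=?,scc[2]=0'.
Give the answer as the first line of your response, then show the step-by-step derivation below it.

scc[0]=2,scc[1]=1,scc[2]=1,scc[3]=3,scc[4]=4,scc[5]=?,scc[6]=0

step 1: low=(low[0]=0,low[1]=1,low[2]=1,low[3]=?,low[4]=?,low[5]=?,low[6]=?); scc=(scc[0]=?,scc[1]=?,scc[2]=?,scc[3]=?,scc[4]=?,scc[5]=?,scc[6]=?)
step 2: low=(low[0]=0,low[1]=1,low[2]=1,low[3]=?,low[4]=?,low[5]=?,low[6]=3); scc=(scc[0]=?,scc[1]=?,scc[2]=?,scc[3]=?,scc[4]=?,scc[5]=?,scc[6]=0)
step 3: low=(low[0]=0,low[1]=1,low[2]=1,low[3]=?,low[4]=?,low[5]=?,low[6]=3); scc=(scc[0]=?,scc[1]=1,scc[2]=1,scc[3]=?,scc[4]=?,scc[5]=?,scc[6]=0)
step 4: low=(low[0]=0,low[1]=1,low[2]=1,low[3]=?,low[4]=?,low[5]=?,low[6]=3); scc=(scc[0]=2,scc[1]=1,scc[2]=1,scc[3]=?,scc[4]=?,scc[5]=?,scc[6]=0)
step 5: low=(low[0]=0,low[1]=1,low[2]=1,low[3]=4,low[4]=?,low[5]=?,low[6]=3); scc=(scc[0]=2,scc[1]=1,scc[2]=1,scc[3]=3,scc[4]=?,scc[5]=?,scc[6]=0)
step 6: low=(low[0]=0,low[1]=1,low[2]=1,low[3]=4,low[4]=5,low[5]=?,low[6]=3); scc=(scc[0]=2,scc[1]=1,scc[2]=1,scc[3]=3,scc[4]=4,scc[5]=?,scc[6]=0)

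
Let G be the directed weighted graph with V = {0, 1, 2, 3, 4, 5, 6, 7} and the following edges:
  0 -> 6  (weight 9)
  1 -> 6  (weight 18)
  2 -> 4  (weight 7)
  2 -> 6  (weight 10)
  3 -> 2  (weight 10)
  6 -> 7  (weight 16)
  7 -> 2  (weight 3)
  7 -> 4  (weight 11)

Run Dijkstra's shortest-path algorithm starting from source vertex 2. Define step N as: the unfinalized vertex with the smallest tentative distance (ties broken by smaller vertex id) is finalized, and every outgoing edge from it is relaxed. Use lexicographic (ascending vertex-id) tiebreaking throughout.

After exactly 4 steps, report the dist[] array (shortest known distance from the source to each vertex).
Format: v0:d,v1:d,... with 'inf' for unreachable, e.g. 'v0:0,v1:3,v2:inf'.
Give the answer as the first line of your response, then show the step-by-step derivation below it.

v0:inf,v1:inf,v2:0,v3:inf,v4:7,v5:inf,v6:10,v7:26

step 1: dist = v0:inf,v1:inf,v2:0,v3:inf,v4:7,v5:inf,v6:10,v7:inf
step 2: dist = v0:inf,v1:inf,v2:0,v3:inf,v4:7,v5:inf,v6:10,v7:inf
step 3: dist = v0:inf,v1:inf,v2:0,v3:inf,v4:7,v5:inf,v6:10,v7:26
step 4: dist = v0:inf,v1:inf,v2:0,v3:inf,v4:7,v5:inf,v6:10,v7:26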